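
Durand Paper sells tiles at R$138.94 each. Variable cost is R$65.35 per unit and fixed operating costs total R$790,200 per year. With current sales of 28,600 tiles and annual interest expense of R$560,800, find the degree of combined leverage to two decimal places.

At 28,600 units, contribution = 28,600 × R$73.59 = R$2,104,674.00.
Subtracting fixed costs: EBIT = R$2,104,674.00 − R$790,200 = R$1,314,474.00. Interest = R$560,800.00, so EBIT − I = R$753,674.00.
DCL = contribution ÷ (EBIT − I) = R$2,104,674.00 ÷ R$753,674.00 = 2.7926.

2.79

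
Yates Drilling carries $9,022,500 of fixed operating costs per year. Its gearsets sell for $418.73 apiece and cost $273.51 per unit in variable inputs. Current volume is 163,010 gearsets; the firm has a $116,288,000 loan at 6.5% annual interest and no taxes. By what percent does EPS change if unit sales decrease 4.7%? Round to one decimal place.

-15.7%

Contribution at this volume is 163,010 × $145.22 = $23,672,312.20.
EBIT = $23,672,312.20 − $9,022,500 = $14,649,812.20.
Interest = $7,558,720.00, so EBIT − I = $7,091,092.20.
Degree of combined leverage = contribution ÷ (EBIT − I) = $23,672,312.20 ÷ $7,091,092.20 = 3.3383.
EPS therefore changes by 3.3383 × (-4.7%) = -15.7%.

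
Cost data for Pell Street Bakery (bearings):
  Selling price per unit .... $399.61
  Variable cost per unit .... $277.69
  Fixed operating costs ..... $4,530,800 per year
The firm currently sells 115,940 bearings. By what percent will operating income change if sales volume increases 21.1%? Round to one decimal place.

+31.1%

Contribution at this volume is 115,940 × $121.92 = $14,135,404.80.
EBIT = $14,135,404.80 − $4,530,800 = $9,604,604.80.
DOL = contribution ÷ EBIT = $14,135,404.80 ÷ $9,604,604.80 = 1.4717.
%ΔEBIT = DOL × %ΔSales = 1.4717 × +21.1% = +31.1%.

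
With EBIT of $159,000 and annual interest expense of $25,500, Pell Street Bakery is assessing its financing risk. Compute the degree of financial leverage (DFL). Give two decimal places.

Annual interest charges come to $25,500.00.
DFL = EBIT ÷ (EBIT − I) = $159,000 ÷ ($159,000 − $25,500.00) = $159,000 ÷ $133,500.00 = 1.1910.

1.19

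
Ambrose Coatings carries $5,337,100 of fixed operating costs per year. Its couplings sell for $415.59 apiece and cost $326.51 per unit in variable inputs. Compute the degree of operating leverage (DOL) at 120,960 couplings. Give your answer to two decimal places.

1.98

Contribution at this volume is 120,960 × $89.08 = $10,775,116.80.
Subtracting fixed costs: EBIT = $10,775,116.80 − $5,337,100 = $5,438,016.80.
So DOL = total CM / EBIT = $10,775,116.80 / $5,438,016.80 = 1.9814.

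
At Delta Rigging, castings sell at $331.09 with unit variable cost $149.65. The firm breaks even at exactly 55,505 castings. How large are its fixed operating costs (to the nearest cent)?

Each unit contributes $331.09 − $149.65 = $181.44.
Fixed costs = break-even units × CM = 55,505 × $181.44 = $10,070,827.20.

$10,070,827.20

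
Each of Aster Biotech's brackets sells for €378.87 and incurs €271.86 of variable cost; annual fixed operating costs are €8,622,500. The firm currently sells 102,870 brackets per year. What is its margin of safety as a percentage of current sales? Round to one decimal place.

Each unit contributes €378.87 − €271.86 = €107.01. Break-even units = €8,622,500 ÷ €107.01 = 80,576.58; break-even revenue = 80,576.58 × €378.87 = €30,528,049.48.
Current sales = 102,870 × €378.87 = €38,974,356.90.
Margin of safety = (€38,974,356.90 − €30,528,049.48) ÷ €38,974,356.90 = 21.7%.

21.7%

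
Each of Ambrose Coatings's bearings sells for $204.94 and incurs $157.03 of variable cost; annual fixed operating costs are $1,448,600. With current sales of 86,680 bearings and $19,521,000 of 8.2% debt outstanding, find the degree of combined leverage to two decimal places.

Contribution at this volume is 86,680 × $47.91 = $4,152,838.80.
EBIT = $4,152,838.80 − $1,448,600 = $2,704,238.80. Interest = $1,600,722.00, so EBIT − I = $1,103,516.80.
Degree of total leverage = total CM / (EBIT − interest) = $4,152,838.80 / $1,103,516.80 = 3.7633.

3.76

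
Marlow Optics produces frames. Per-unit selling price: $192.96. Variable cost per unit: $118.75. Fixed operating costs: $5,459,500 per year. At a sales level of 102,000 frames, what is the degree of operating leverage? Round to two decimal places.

At 102,000 units, contribution = 102,000 × $74.21 = $7,569,420.00.
Operating income = contribution − fixed costs = $7,569,420.00 − $5,459,500 = $2,109,920.00.
Degree of operating leverage = $7,569,420.00 / $2,109,920.00 = 3.5875.

3.59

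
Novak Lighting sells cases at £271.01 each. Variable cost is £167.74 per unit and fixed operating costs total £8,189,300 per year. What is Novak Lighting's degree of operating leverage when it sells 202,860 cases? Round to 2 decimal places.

1.64

Total contribution margin = 202,860 × £103.27 = £20,949,352.20.
Subtracting fixed costs: EBIT = £20,949,352.20 − £8,189,300 = £12,760,052.20.
So DOL = total CM / EBIT = £20,949,352.20 / £12,760,052.20 = 1.6418.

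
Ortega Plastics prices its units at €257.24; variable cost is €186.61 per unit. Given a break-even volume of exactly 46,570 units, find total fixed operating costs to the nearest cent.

Unit CM = price − variable cost = €257.24 − €186.61 = €70.63.
Since BE = FC / CM, FC = 46,570 × €70.63 = €3,289,239.10.

€3,289,239.10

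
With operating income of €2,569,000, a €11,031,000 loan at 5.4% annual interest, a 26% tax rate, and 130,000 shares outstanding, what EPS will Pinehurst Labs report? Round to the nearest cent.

€11.23

Interest = €595,674.00, so EBT = €2,569,000 − €595,674.00 = €1,973,326.00.
After tax at 26%: net income = €1,973,326.00 × 0.74 = €1,460,261.24.
EPS = €1,460,261.24 ÷ 130,000 = €11.23.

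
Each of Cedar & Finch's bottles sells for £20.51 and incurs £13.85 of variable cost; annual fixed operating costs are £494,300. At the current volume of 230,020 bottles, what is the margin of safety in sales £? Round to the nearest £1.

Unit CM = price − variable cost = £20.51 − £13.85 = £6.66. Break-even units = £494,300 ÷ £6.66 = 74,219.22; break-even revenue = 74,219.22 × £20.51 = £1,522,236.19.
Current sales = 230,020 × £20.51 = £4,717,710.20.
Margin of safety = £4,717,710.20 − £1,522,236.19 = £3,195,474.

£3,195,474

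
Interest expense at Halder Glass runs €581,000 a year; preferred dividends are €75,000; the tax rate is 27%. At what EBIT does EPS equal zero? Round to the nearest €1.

€683,740

Preferred dividends are paid after tax, so their pre-tax equivalent is €75,000 ÷ (1 − 0.27) = €102,739.73.
Financial break-even EBIT = interest + D_p ÷ (1 − t) = €581,000 + €102,739.73 = €683,739.73.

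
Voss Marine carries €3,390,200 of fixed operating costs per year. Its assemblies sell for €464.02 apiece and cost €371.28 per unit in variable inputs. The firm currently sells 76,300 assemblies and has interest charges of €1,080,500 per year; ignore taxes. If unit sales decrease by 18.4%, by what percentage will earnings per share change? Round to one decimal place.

At 76,300 units, contribution = 76,300 × €92.74 = €7,076,062.00.
Subtracting fixed costs: EBIT = €7,076,062.00 − €3,390,200 = €3,685,862.00.
After interest of €1,080,500.00, pre-tax earnings = €2,605,362.00.
DCL = total CM / (EBIT − I) = €7,076,062.00 / €2,605,362.00 = 2.7160.
EPS therefore changes by 2.7160 × (-18.4%) = -50.0%.

-50.0%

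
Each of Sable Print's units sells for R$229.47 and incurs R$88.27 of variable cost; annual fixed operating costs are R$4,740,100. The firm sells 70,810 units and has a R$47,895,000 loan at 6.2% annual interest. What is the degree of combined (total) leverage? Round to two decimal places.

4.37

Total contribution margin = 70,810 × R$141.20 = R$9,998,372.00.
Subtracting fixed costs: EBIT = R$9,998,372.00 − R$4,740,100 = R$5,258,272.00. Interest = R$2,969,490.00, so EBIT − I = R$2,288,782.00.
DCL = contribution ÷ (EBIT − I) = R$9,998,372.00 ÷ R$2,288,782.00 = 4.3684.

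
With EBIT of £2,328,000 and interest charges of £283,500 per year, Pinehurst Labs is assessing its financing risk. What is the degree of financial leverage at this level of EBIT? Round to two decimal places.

Annual interest charges come to £283,500.00.
DFL = EBIT ÷ (EBIT − I) = £2,328,000 ÷ (£2,328,000 − £283,500.00) = £2,328,000 ÷ £2,044,500.00 = 1.1387.

1.14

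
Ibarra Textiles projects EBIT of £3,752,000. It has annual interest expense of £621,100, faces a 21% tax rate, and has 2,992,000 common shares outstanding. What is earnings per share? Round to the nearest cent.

£0.83

Pre-tax income = £3,752,000 − £621,100.00 = £3,130,900.00.
Net income = £3,130,900.00 × (1 − 0.21) = £2,473,411.00.
EPS = £2,473,411.00 ÷ 2,992,000 = £0.83.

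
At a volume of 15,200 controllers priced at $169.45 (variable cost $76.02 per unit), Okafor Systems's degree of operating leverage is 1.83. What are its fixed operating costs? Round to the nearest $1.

Contribution at this volume is 15,200 × $93.43 = $1,420,136.00.
Since DOL = CM ÷ EBIT, EBIT = $1,420,136.00 ÷ 1.83 = $776,030.60.
And FC = contribution − EBIT = $1,420,136.00 − $776,030.60 = $644,105.

$644,105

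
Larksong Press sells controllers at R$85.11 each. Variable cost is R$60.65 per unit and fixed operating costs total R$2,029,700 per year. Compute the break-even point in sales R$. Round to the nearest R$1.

R$7,062,460

Contribution margin per unit = R$85.11 − R$60.65 = R$24.46, a CM ratio of R$24.46 ÷ R$85.11 = 0.2874.
Break-even revenue = fixed costs × price ÷ CM = R$2,029,700 × R$85.11 ÷ R$24.46 = R$7,062,460.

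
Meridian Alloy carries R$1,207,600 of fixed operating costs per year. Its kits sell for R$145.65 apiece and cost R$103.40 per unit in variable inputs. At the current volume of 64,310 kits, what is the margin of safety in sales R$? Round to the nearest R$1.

Contribution margin per unit = R$145.65 − R$103.40 = R$42.25. Break-even units = R$1,207,600 ÷ R$42.25 = 28,582.25; break-even revenue = 28,582.25 × R$145.65 = R$4,163,004.50.
Actual sales revenue = 64,310 × R$145.65 = R$9,366,751.50.
Margin of safety = R$9,366,751.50 − R$4,163,004.50 = R$5,203,747.

R$5,203,747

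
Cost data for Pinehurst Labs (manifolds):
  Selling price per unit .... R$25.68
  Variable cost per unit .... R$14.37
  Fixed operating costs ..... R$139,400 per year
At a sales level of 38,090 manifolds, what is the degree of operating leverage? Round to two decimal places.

1.48

Contribution at this volume is 38,090 × R$11.31 = R$430,797.90.
EBIT = R$430,797.90 − R$139,400 = R$291,397.90.
DOL = contribution ÷ EBIT = R$430,797.90 ÷ R$291,397.90 = 1.4784.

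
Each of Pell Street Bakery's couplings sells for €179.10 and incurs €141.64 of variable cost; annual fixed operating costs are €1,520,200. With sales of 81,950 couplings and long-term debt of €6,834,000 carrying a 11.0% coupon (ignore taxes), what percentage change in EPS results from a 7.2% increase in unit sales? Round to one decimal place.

+27.7%

Contribution at this volume is 81,950 × €37.46 = €3,069,847.00.
Subtracting fixed costs: EBIT = €3,069,847.00 − €1,520,200 = €1,549,647.00.
After interest of €751,740.00, pre-tax earnings = €797,907.00.
Degree of combined leverage = contribution ÷ (EBIT − I) = €3,069,847.00 ÷ €797,907.00 = 3.8474.
%ΔEPS = DCL × %ΔSales = 3.8474 × +7.2% = +27.7%.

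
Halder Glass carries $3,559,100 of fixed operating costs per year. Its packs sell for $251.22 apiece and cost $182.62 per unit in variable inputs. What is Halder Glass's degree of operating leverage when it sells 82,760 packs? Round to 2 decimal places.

2.68

Total contribution margin = 82,760 × $68.60 = $5,677,336.00.
Operating income = contribution − fixed costs = $5,677,336.00 − $3,559,100 = $2,118,236.00.
So DOL = total CM / EBIT = $5,677,336.00 / $2,118,236.00 = 2.6802.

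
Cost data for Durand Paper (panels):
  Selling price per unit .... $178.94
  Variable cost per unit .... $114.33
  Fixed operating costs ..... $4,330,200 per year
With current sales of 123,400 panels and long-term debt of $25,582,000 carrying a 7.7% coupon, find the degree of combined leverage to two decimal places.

Contribution at this volume is 123,400 × $64.61 = $7,972,874.00.
Subtracting fixed costs: EBIT = $7,972,874.00 − $4,330,200 = $3,642,674.00. Interest = $1,969,814.00.
DOL = $7,972,874.00 ÷ $3,642,674.00 = 2.1887; DFL = $3,642,674.00 ÷ $1,672,860.00 = 2.1775.
DCL = DOL × DFL = 2.1887 × 2.1775 = 4.7659.

4.77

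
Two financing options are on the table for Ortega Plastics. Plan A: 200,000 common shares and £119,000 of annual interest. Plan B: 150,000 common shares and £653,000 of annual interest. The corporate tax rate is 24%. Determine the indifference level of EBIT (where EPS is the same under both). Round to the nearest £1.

£2,255,000

At indifference, (EBIT − 119,000)(1 − t)/200,000 = (EBIT − 653,000)(1 − t)/150,000.
Cancelling (1 − t) and cross-multiplying: 150,000·(EBIT − 119,000) = 200,000·(EBIT − 653,000).
Solving, EBIT = (653,000·200,000 − 119,000·150,000) / (200,000 − 150,000) = 112,750,000,000 / 50,000 = 2,255,000.00.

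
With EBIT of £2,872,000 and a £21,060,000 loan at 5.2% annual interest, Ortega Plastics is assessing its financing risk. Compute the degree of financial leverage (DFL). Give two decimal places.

Interest = £1,095,120.00.
Degree of financial leverage = EBIT / (EBIT − interest) = £2,872,000 / £1,776,880.00 = 1.6163.

1.62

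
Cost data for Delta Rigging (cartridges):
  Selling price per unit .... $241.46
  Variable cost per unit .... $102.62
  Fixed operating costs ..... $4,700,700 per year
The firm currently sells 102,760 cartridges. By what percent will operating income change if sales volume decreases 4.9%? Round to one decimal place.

Contribution at this volume is 102,760 × $138.84 = $14,267,198.40.
Subtracting fixed costs: EBIT = $14,267,198.40 − $4,700,700 = $9,566,498.40.
DOL = contribution ÷ EBIT = $14,267,198.40 ÷ $9,566,498.40 = 1.4914.
Operating income changes by 1.4914 × -4.9% = -7.3%.

-7.3%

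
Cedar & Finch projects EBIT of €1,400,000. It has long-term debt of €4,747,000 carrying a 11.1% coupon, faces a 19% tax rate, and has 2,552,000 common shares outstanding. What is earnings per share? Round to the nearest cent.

€0.28

Interest = €526,917.00, so EBT = €1,400,000 − €526,917.00 = €873,083.00.
Net income = €873,083.00 × (1 − 0.19) = €707,197.23.
Per share: €707,197.23 / 2,552,000 shares = €0.28.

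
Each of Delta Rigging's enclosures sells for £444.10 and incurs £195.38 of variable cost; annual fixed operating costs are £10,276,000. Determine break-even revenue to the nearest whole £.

Contribution margin per unit = £444.10 − £195.38 = £248.72, a CM ratio of £248.72 ÷ £444.10 = 0.5601.
Break-even sales = FC ÷ CM ratio = £10,276,000 × £444.10 / £248.72 = £18,348,229.

£18,348,229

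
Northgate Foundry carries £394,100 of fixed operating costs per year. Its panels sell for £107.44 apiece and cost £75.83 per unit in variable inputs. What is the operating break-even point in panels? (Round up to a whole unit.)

Contribution margin per unit = £107.44 − £75.83 = £31.61.
Break-even volume = fixed costs ÷ CM per unit = £394,100 ÷ £31.61 = 12,467.57, so 12,468 panels.

12,468 panels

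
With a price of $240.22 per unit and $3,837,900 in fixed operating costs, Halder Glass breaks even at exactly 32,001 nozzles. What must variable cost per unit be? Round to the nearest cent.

Contribution per unit must be FC / Q = $3,837,900 / 32,001 = $119.9306.
Hence VC = price − CM = $240.22 − $119.9306 = $120.29.

$120.29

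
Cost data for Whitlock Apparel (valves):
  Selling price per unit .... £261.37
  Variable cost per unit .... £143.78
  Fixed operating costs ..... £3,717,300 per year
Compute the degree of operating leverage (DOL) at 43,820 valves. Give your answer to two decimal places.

3.59

Total contribution margin = 43,820 × £117.59 = £5,152,793.80.
EBIT = £5,152,793.80 − £3,717,300 = £1,435,493.80.
Degree of operating leverage = £5,152,793.80 / £1,435,493.80 = 3.5896.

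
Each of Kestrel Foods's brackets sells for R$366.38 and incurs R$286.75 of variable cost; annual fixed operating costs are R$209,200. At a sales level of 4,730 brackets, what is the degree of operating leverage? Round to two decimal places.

2.25

At 4,730 units, contribution = 4,730 × R$79.63 = R$376,649.90.
EBIT = R$376,649.90 − R$209,200 = R$167,449.90.
So DOL = total CM / EBIT = R$376,649.90 / R$167,449.90 = 2.2493.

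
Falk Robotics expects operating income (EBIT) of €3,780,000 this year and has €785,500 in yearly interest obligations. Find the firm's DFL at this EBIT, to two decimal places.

Annual interest charges come to €785,500.00.
Degree of financial leverage = EBIT / (EBIT − interest) = €3,780,000 / €2,994,500.00 = 1.2623.

1.26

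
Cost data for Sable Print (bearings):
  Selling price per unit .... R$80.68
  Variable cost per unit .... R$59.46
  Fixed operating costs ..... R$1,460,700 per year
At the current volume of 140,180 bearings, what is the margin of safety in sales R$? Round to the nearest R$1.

R$5,756,034

Contribution margin per unit = R$80.68 − R$59.46 = R$21.22. Break-even units = R$1,460,700 ÷ R$21.22 = 68,836.00; break-even revenue = 68,836.00 × R$80.68 = R$5,553,688.78.
Actual sales revenue = 140,180 × R$80.68 = R$11,309,722.40.
Margin of safety = R$11,309,722.40 − R$5,553,688.78 = R$5,756,034.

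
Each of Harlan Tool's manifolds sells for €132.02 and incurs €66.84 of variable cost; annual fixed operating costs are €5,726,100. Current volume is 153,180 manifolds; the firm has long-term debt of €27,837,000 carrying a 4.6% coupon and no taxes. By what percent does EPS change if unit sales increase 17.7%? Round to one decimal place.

+59.3%

Contribution at this volume is 153,180 × €65.18 = €9,984,272.40.
EBIT = €9,984,272.40 − €5,726,100 = €4,258,172.40.
After interest of €1,280,502.00, pre-tax earnings = €2,977,670.40.
DCL = total CM / (EBIT − I) = €9,984,272.40 / €2,977,670.40 = 3.3530.
%ΔEPS = DCL × %ΔSales = 3.3530 × +17.7% = +59.3%.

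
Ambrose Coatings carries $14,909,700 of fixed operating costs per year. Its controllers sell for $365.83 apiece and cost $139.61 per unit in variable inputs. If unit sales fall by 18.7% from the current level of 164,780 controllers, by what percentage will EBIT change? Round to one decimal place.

-31.2%

Total contribution margin = 164,780 × $226.22 = $37,276,531.60.
Subtracting fixed costs: EBIT = $37,276,531.60 − $14,909,700 = $22,366,831.60.
So DOL = total CM / EBIT = $37,276,531.60 / $22,366,831.60 = 1.6666.
So EBIT moves 1.6666 × (-18.7%) = -31.2%.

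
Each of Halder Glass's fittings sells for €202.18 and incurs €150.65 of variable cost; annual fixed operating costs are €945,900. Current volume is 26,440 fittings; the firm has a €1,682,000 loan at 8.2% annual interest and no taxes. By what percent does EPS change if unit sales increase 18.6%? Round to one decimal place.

Contribution at this volume is 26,440 × €51.53 = €1,362,453.20.
Subtracting fixed costs: EBIT = €1,362,453.20 − €945,900 = €416,553.20.
After interest of €137,924.00, pre-tax earnings = €278,629.20.
DCL = total CM / (EBIT − I) = €1,362,453.20 / €278,629.20 = 4.8898.
%ΔEPS = DCL × %ΔSales = 4.8898 × +18.6% = +91.0%.

+91.0%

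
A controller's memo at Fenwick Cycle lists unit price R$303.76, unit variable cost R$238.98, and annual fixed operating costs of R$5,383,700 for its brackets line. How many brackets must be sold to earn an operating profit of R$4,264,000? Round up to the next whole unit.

Each unit contributes R$303.76 − R$238.98 = R$64.78.
Required volume = (fixed costs + target profit) ÷ CM = (R$5,383,700 + R$4,264,000) ÷ R$64.78 = 148,930.23, so 148,931 brackets.

148,931 brackets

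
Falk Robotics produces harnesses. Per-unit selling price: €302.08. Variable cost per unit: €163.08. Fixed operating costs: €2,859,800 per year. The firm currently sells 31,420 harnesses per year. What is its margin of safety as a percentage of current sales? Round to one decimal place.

34.5%

Unit CM = price − variable cost = €302.08 − €163.08 = €139.00. Break-even units = €2,859,800 ÷ €139.00 = 20,574.10; break-even revenue = 20,574.10 × €302.08 = €6,215,024.35.
Actual sales revenue = 31,420 × €302.08 = €9,491,353.60.
Margin of safety = (€9,491,353.60 − €6,215,024.35) ÷ €9,491,353.60 = 34.5%.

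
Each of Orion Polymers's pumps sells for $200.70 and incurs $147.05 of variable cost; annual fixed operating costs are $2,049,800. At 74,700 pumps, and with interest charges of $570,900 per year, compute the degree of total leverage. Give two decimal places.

2.89

Contribution at this volume is 74,700 × $53.65 = $4,007,655.00.
EBIT = $4,007,655.00 − $2,049,800 = $1,957,855.00. Interest = $570,900.00, so EBIT − I = $1,386,955.00.
Degree of total leverage = total CM / (EBIT − interest) = $4,007,655.00 / $1,386,955.00 = 2.8895.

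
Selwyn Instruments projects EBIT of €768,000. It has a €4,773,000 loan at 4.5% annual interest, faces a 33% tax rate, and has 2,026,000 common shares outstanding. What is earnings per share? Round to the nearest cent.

€0.18

Interest = €214,785.00, so EBT = €768,000 − €214,785.00 = €553,215.00.
After tax at 33%: net income = €553,215.00 × 0.67 = €370,654.05.
EPS = €370,654.05 ÷ 2,026,000 = €0.18.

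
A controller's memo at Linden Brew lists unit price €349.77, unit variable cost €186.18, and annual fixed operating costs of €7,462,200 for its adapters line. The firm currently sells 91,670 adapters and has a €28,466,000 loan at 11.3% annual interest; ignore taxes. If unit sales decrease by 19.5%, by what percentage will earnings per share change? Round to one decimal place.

-67.7%

At 91,670 units, contribution = 91,670 × €163.59 = €14,996,295.30.
Operating income = contribution − fixed costs = €14,996,295.30 − €7,462,200 = €7,534,095.30.
After interest of €3,216,658.00, pre-tax earnings = €4,317,437.30.
DCL = total CM / (EBIT − I) = €14,996,295.30 / €4,317,437.30 = 3.4734.
%ΔEPS = DCL × %ΔSales = 3.4734 × -19.5% = -67.7%.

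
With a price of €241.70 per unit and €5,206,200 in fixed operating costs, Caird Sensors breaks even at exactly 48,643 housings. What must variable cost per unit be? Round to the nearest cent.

€134.67

At break-even, FC = Q × (P − VC), so P − VC = €5,206,200 ÷ 48,643 = €107.0288.
Variable cost per unit = €241.70 − €107.0288 = €134.67.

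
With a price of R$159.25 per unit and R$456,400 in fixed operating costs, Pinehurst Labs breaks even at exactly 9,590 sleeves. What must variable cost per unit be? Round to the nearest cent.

R$111.66

Contribution per unit must be FC / Q = R$456,400 / 9,590 = R$47.5912.
Variable cost per unit = R$159.25 − R$47.5912 = R$111.66.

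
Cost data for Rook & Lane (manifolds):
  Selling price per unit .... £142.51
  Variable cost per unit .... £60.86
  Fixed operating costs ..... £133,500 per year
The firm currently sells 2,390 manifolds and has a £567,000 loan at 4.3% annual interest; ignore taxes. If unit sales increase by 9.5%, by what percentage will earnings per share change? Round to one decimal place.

+49.8%

Contribution at this volume is 2,390 × £81.65 = £195,143.50.
Subtracting fixed costs: EBIT = £195,143.50 − £133,500 = £61,643.50.
Interest = £24,381.00, so EBIT − I = £37,262.50.
Degree of combined leverage = contribution ÷ (EBIT − I) = £195,143.50 ÷ £37,262.50 = 5.2370.
EPS therefore changes by 5.2370 × (+9.5%) = +49.8%.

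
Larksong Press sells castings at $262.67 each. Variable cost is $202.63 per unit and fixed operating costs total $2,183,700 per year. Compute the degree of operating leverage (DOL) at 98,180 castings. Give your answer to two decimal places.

1.59

At 98,180 units, contribution = 98,180 × $60.04 = $5,894,727.20.
EBIT = $5,894,727.20 − $2,183,700 = $3,711,027.20.
So DOL = total CM / EBIT = $5,894,727.20 / $3,711,027.20 = 1.5884.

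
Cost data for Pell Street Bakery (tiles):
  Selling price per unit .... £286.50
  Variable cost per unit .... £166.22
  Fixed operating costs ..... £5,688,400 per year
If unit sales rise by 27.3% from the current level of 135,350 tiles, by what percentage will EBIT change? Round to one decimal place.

At 135,350 units, contribution = 135,350 × £120.28 = £16,279,898.00.
Operating income = contribution − fixed costs = £16,279,898.00 − £5,688,400 = £10,591,498.00.
DOL = contribution ÷ EBIT = £16,279,898.00 ÷ £10,591,498.00 = 1.5371.
Operating income changes by 1.5371 × +27.3% = +42.0%.

+42.0%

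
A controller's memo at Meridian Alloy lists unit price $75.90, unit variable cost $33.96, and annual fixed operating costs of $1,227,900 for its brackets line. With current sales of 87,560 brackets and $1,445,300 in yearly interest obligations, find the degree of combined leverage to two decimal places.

3.68

Contribution at this volume is 87,560 × $41.94 = $3,672,266.40.
Subtracting fixed costs: EBIT = $3,672,266.40 − $1,227,900 = $2,444,366.40. Interest = $1,445,300.00.
DOL = $3,672,266.40 ÷ $2,444,366.40 = 1.5023; DFL = $2,444,366.40 ÷ $999,066.40 = 2.4467.
Combined leverage = 1.5023 × 2.4467 = 3.6757.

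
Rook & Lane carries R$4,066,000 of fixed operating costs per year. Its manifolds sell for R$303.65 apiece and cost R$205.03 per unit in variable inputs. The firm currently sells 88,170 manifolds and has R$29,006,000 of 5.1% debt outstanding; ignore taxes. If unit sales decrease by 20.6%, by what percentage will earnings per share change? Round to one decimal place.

At 88,170 units, contribution = 88,170 × R$98.62 = R$8,695,325.40.
EBIT = R$8,695,325.40 − R$4,066,000 = R$4,629,325.40.
After interest of R$1,479,306.00, pre-tax earnings = R$3,150,019.40.
DCL = total CM / (EBIT − I) = R$8,695,325.40 / R$3,150,019.40 = 2.7604.
%ΔEPS = DCL × %ΔSales = 2.7604 × -20.6% = -56.9%.

-56.9%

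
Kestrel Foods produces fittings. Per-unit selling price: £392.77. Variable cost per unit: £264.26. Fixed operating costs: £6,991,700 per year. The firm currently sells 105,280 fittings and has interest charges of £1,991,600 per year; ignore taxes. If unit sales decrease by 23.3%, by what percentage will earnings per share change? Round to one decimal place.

-69.3%

Contribution at this volume is 105,280 × £128.51 = £13,529,532.80.
Subtracting fixed costs: EBIT = £13,529,532.80 − £6,991,700 = £6,537,832.80.
After interest of £1,991,600.00, pre-tax earnings = £4,546,232.80.
Degree of combined leverage = contribution ÷ (EBIT − I) = £13,529,532.80 ÷ £4,546,232.80 = 2.9760.
%ΔEPS = DCL × %ΔSales = 2.9760 × -23.3% = -69.3%.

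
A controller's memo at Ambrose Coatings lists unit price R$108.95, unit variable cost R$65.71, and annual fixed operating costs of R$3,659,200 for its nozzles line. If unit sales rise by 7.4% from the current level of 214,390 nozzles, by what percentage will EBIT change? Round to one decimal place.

+12.2%

Contribution at this volume is 214,390 × R$43.24 = R$9,270,223.60.
Operating income = contribution − fixed costs = R$9,270,223.60 − R$3,659,200 = R$5,611,023.60.
DOL = contribution ÷ EBIT = R$9,270,223.60 ÷ R$5,611,023.60 = 1.6521.
Operating income changes by 1.6521 × +7.4% = +12.2%.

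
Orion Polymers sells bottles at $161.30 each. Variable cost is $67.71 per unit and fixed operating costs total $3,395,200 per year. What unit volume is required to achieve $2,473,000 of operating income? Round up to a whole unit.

Each unit contributes $161.30 − $67.71 = $93.59.
Required volume = (fixed costs + target profit) ÷ CM = ($3,395,200 + $2,473,000) ÷ $93.59 = 62,701.14, so 62,702 bottles.

62,702 bottles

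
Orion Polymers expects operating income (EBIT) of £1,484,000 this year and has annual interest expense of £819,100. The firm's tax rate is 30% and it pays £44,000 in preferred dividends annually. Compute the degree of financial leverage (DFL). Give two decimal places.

Annual interest charges come to £819,100.00.
Pre-tax preferred-dividend burden = £44,000 ÷ (1 − 0.30) = £62,857.14.
DFL = EBIT ÷ [EBIT − I − D_p/(1−t)] = £1,484,000 ÷ [£1,484,000 − £819,100.00 − £62,857.14] = £1,484,000 ÷ £602,042.86 = 2.4649.

2.46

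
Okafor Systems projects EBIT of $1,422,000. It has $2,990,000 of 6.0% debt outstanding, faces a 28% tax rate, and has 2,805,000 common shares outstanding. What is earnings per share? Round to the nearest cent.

$0.32

Interest = $179,400.00, so EBT = $1,422,000 − $179,400.00 = $1,242,600.00.
Net income = $1,242,600.00 × (1 − 0.28) = $894,672.00.
Per share: $894,672.00 / 2,805,000 shares = $0.32.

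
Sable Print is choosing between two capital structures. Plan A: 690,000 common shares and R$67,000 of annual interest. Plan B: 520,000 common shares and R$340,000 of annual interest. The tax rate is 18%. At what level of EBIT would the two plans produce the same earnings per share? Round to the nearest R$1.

At indifference, (EBIT − 67,000)(1 − t)/690,000 = (EBIT − 340,000)(1 − t)/520,000.
Cancelling (1 − t) and cross-multiplying: 520,000·(EBIT − 67,000) = 690,000·(EBIT − 340,000).
Solving, EBIT = (340,000·690,000 − 67,000·520,000) / (690,000 − 520,000) = 199,760,000,000 / 170,000 = 1,175,058.82.

R$1,175,059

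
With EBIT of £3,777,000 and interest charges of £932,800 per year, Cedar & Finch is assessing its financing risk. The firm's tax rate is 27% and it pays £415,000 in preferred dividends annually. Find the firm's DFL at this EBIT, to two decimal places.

1.66

Interest = £932,800.00.
Pre-tax preferred-dividend burden = £415,000 ÷ (1 − 0.27) = £568,493.15.
DFL = EBIT ÷ [EBIT − I − D_p/(1−t)] = £3,777,000 ÷ [£3,777,000 − £932,800.00 − £568,493.15] = £3,777,000 ÷ £2,275,706.85 = 1.6597.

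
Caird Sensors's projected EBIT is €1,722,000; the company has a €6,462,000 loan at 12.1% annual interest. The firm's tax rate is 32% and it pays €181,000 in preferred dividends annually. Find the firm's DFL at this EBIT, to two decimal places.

Interest = €781,902.00.
Pre-tax preferred-dividend burden = €181,000 ÷ (1 − 0.32) = €266,176.47.
DFL = EBIT ÷ [EBIT − I − D_p/(1−t)] = €1,722,000 ÷ [€1,722,000 − €781,902.00 − €266,176.47] = €1,722,000 ÷ €673,921.53 = 2.5552.

2.56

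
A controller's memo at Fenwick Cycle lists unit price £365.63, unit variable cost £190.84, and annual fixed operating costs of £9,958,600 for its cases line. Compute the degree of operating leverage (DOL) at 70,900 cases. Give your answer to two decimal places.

5.09

At 70,900 units, contribution = 70,900 × £174.79 = £12,392,611.00.
EBIT = £12,392,611.00 − £9,958,600 = £2,434,011.00.
DOL = contribution ÷ EBIT = £12,392,611.00 ÷ £2,434,011.00 = 5.0914.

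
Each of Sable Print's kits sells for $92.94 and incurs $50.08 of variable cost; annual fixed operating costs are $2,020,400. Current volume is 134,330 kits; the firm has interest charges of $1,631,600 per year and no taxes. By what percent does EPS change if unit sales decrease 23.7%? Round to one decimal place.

-64.8%

At 134,330 units, contribution = 134,330 × $42.86 = $5,757,383.80.
Operating income = contribution − fixed costs = $5,757,383.80 − $2,020,400 = $3,736,983.80.
After interest of $1,631,600.00, pre-tax earnings = $2,105,383.80.
DCL = total CM / (EBIT − I) = $5,757,383.80 / $2,105,383.80 = 2.7346.
EPS therefore changes by 2.7346 × (-23.7%) = -64.8%.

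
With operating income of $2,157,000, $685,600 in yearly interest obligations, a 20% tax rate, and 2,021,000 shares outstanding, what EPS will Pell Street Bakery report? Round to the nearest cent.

$0.58

Pre-tax income = $2,157,000 − $685,600.00 = $1,471,400.00.
Net income = $1,471,400.00 × (1 − 0.20) = $1,177,120.00.
Per share: $1,177,120.00 / 2,021,000 shares = $0.58.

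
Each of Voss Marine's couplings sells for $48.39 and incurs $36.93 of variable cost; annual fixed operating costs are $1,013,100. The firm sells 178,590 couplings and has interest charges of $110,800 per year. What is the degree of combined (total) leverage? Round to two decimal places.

2.22

Total contribution margin = 178,590 × $11.46 = $2,046,641.40.
Subtracting fixed costs: EBIT = $2,046,641.40 − $1,013,100 = $1,033,541.40. Interest = $110,800.00.
DOL = $2,046,641.40 ÷ $1,033,541.40 = 1.9802; DFL = $1,033,541.40 ÷ $922,741.40 = 1.1201.
Combined leverage = 1.9802 × 1.1201 = 2.2180.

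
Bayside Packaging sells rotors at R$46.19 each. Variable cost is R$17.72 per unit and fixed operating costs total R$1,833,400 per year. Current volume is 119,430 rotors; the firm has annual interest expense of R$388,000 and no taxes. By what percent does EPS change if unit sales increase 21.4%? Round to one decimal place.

+61.7%

At 119,430 units, contribution = 119,430 × R$28.47 = R$3,400,172.10.
Subtracting fixed costs: EBIT = R$3,400,172.10 − R$1,833,400 = R$1,566,772.10.
Interest = R$388,000.00, so EBIT − I = R$1,178,772.10.
Degree of combined leverage = contribution ÷ (EBIT − I) = R$3,400,172.10 ÷ R$1,178,772.10 = 2.8845.
EPS therefore changes by 2.8845 × (+21.4%) = +61.7%.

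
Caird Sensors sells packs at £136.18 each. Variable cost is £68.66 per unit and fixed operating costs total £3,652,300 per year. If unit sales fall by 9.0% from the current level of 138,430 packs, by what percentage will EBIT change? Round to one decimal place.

At 138,430 units, contribution = 138,430 × £67.52 = £9,346,793.60.
Operating income = contribution − fixed costs = £9,346,793.60 − £3,652,300 = £5,694,493.60.
Degree of operating leverage = £9,346,793.60 / £5,694,493.60 = 1.6414.
Operating income changes by 1.6414 × -9.0% = -14.8%.

-14.8%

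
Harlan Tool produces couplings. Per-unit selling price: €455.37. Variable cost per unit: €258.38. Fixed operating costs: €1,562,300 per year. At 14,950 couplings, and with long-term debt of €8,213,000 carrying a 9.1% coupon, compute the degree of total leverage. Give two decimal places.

4.64

Contribution at this volume is 14,950 × €196.99 = €2,945,000.50.
Operating income = contribution − fixed costs = €2,945,000.50 − €1,562,300 = €1,382,700.50. Interest = €747,383.00.
DOL = €2,945,000.50 ÷ €1,382,700.50 = 2.1299; DFL = €1,382,700.50 ÷ €635,317.50 = 2.1764.
Combined leverage = 2.1299 × 2.1764 = 4.6355.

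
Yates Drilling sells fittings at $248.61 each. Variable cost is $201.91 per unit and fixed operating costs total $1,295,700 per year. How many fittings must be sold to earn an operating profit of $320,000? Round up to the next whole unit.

Contribution margin per unit = $248.61 − $201.91 = $46.70.
Units = (FC + target) / CM = ($1,295,700 + $320,000) / $46.70 = 34,597.43, so 34,598 fittings.

34,598 fittings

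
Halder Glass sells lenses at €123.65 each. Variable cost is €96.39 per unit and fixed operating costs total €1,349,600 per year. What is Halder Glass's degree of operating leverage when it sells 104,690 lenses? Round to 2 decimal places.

1.90

At 104,690 units, contribution = 104,690 × €27.26 = €2,853,849.40.
Subtracting fixed costs: EBIT = €2,853,849.40 − €1,349,600 = €1,504,249.40.
Degree of operating leverage = €2,853,849.40 / €1,504,249.40 = 1.8972.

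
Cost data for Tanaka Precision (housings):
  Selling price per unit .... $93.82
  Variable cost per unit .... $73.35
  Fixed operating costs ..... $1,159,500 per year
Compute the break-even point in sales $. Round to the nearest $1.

$5,314,328

CM per unit = $93.82 − $73.35 = $20.47; CM ratio = $20.47 / $93.82 = 0.2182.
Break-even sales = FC ÷ CM ratio = $1,159,500 × $93.82 / $20.47 = $5,314,328.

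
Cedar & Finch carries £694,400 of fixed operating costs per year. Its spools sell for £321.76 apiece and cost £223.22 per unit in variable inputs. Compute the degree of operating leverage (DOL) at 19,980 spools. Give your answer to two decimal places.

Contribution at this volume is 19,980 × £98.54 = £1,968,829.20.
Subtracting fixed costs: EBIT = £1,968,829.20 − £694,400 = £1,274,429.20.
DOL = contribution ÷ EBIT = £1,968,829.20 ÷ £1,274,429.20 = 1.5449.

1.54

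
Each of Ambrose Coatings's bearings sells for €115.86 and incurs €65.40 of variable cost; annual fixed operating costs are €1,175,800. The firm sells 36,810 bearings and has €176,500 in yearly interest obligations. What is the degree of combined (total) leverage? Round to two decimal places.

3.68

At 36,810 units, contribution = 36,810 × €50.46 = €1,857,432.60.
Subtracting fixed costs: EBIT = €1,857,432.60 − €1,175,800 = €681,632.60. Interest = €176,500.00.
DOL = €1,857,432.60 ÷ €681,632.60 = 2.7250; DFL = €681,632.60 ÷ €505,132.60 = 1.3494.
DCL = DOL × DFL = 2.7250 × 1.3494 = 3.6771.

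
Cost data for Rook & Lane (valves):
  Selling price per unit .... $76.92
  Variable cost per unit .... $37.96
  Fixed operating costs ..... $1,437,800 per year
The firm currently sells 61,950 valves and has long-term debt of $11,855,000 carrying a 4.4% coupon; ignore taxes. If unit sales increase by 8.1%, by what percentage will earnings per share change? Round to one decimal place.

Total contribution margin = 61,950 × $38.96 = $2,413,572.00.
Subtracting fixed costs: EBIT = $2,413,572.00 − $1,437,800 = $975,772.00.
After interest of $521,620.00, pre-tax earnings = $454,152.00.
Degree of combined leverage = contribution ÷ (EBIT − I) = $2,413,572.00 ÷ $454,152.00 = 5.3145.
EPS therefore changes by 5.3145 × (+8.1%) = +43.0%.

+43.0%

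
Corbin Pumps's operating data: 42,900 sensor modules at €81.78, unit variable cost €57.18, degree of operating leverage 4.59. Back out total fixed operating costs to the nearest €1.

Total contribution margin = 42,900 × €24.60 = €1,055,340.00.
DOL = contribution / EBIT, so EBIT = €1,055,340.00 / 4.59 = €229,921.57.
And FC = contribution − EBIT = €1,055,340.00 − €229,921.57 = €825,418.

€825,418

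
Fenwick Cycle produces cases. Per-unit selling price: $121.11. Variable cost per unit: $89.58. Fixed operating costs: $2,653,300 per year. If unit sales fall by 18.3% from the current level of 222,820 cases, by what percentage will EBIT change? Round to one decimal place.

-29.4%

Total contribution margin = 222,820 × $31.53 = $7,025,514.60.
Subtracting fixed costs: EBIT = $7,025,514.60 − $2,653,300 = $4,372,214.60.
Degree of operating leverage = $7,025,514.60 / $4,372,214.60 = 1.6069.
Operating income changes by 1.6069 × -18.3% = -29.4%.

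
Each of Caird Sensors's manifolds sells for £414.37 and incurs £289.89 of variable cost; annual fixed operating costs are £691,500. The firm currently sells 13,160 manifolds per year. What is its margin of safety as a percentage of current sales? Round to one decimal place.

57.8%

Contribution margin per unit = £414.37 − £289.89 = £124.48. Break-even units = £691,500 ÷ £124.48 = 5,555.11; break-even revenue = 5,555.11 × £414.37 = £2,301,870.62.
Actual sales revenue = 13,160 × £414.37 = £5,453,109.20.
Margin of safety = (£5,453,109.20 − £2,301,870.62) ÷ £5,453,109.20 = 57.8%.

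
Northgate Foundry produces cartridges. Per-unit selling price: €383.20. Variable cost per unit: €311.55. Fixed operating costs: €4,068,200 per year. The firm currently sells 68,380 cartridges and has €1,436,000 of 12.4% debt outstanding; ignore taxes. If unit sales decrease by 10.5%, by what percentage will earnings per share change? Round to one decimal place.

-78.8%

Total contribution margin = 68,380 × €71.65 = €4,899,427.00.
Subtracting fixed costs: EBIT = €4,899,427.00 − €4,068,200 = €831,227.00.
Interest = €178,064.00, so EBIT − I = €653,163.00.
DCL = total CM / (EBIT − I) = €4,899,427.00 / €653,163.00 = 7.5011.
EPS therefore changes by 7.5011 × (-10.5%) = -78.8%.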